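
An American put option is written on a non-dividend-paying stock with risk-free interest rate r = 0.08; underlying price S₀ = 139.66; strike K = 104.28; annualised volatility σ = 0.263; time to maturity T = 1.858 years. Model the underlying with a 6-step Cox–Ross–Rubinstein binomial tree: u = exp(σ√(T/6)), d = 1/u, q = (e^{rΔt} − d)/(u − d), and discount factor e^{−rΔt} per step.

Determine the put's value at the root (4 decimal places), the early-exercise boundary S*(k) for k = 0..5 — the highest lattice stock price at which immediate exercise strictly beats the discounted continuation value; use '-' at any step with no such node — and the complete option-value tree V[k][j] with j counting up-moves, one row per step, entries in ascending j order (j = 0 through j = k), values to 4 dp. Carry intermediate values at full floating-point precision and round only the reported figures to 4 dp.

price = 2.1457
boundary = - - - - 77.7732 90.0307
tree:
2.1457
4.2193 0.5394
8.0994 1.2228 0.0023
15.0309 2.7723 0.0051 0.0000
26.5068 6.2852 0.0116 0.0000 0.0000
37.0954 14.2493 0.0264 0.0000 0.0000 0.0000
46.2425 26.5068 0.0600 0.0000 0.0000 0.0000 0.0000

Δt=0.30967  u=1.15761  d=0.86385  q=0.54886  discount=0.97553
step 6 (expiry): payoffs max(K−S,0) = 46.2425 26.5068 0.0600 0.0000 0.0000 0.0000 0.0000
step 5: (k=5,j=0): S=67.1846, (K−S)⁺=37.0954, hold=34.5438 ⇒ V=37.0954 exercise | (k=5,j=1): S=90.0307, (K−S)⁺=14.2493, hold=11.6977 ⇒ V=14.2493 exercise | (k=5,j=2): S=120.6456, (K−S)⁺=0.0000, hold=0.0264 ⇒ V=0.0264 continue | (k=5,j=3): S=161.6712, (K−S)⁺=0.0000, hold=0.0000 ⇒ V=0.0000 continue | (k=5,j=4): S=216.6474, (K−S)⁺=0.0000, hold=0.0000 ⇒ V=0.0000 continue | (k=5,j=5): S=290.3184, (K−S)⁺=0.0000, hold=0.0000 ⇒ V=0.0000 continue  boundary S*=90.0307
step 4: (k=4,j=0): S=77.7732, (K−S)⁺=26.5068, hold=23.9552 ⇒ V=26.5068 exercise | (k=4,j=1): S=104.2200, (K−S)⁺=0.0600, hold=6.2852 ⇒ V=6.2852 continue | (k=4,j=2): S=139.6600, (K−S)⁺=0.0000, hold=0.0116 ⇒ V=0.0116 continue | (k=4,j=3): S=187.1514, (K−S)⁺=0.0000, hold=0.0000 ⇒ V=0.0000 continue | (k=4,j=4): S=250.7922, (K−S)⁺=0.0000, hold=0.0000 ⇒ V=0.0000 continue  boundary S*=77.7732
step 3: (k=3,j=0): S=90.0307, (K−S)⁺=14.2493, hold=15.0309 ⇒ V=15.0309 continue | (k=3,j=1): S=120.6456, (K−S)⁺=0.0000, hold=2.7723 ⇒ V=2.7723 continue | (k=3,j=2): S=161.6712, (K−S)⁺=0.0000, hold=0.0051 ⇒ V=0.0051 continue | (k=3,j=3): S=216.6474, (K−S)⁺=0.0000, hold=0.0000 ⇒ V=0.0000 continue  boundary S*=-
step 2: (k=2,j=0): S=104.2200, (K−S)⁺=0.0600, hold=8.0994 ⇒ V=8.0994 continue | (k=2,j=1): S=139.6600, (K−S)⁺=0.0000, hold=1.2228 ⇒ V=1.2228 continue | (k=2,j=2): S=187.1514, (K−S)⁺=0.0000, hold=0.0023 ⇒ V=0.0023 continue  boundary S*=-
step 1: (k=1,j=0): S=120.6456, (K−S)⁺=0.0000, hold=4.2193 ⇒ V=4.2193 continue | (k=1,j=1): S=161.6712, (K−S)⁺=0.0000, hold=0.5394 ⇒ V=0.5394 continue  boundary S*=-
step 0: (k=0,j=0): S=139.6600, (K−S)⁺=0.0000, hold=2.1457 ⇒ V=2.1457 continue  boundary S*=-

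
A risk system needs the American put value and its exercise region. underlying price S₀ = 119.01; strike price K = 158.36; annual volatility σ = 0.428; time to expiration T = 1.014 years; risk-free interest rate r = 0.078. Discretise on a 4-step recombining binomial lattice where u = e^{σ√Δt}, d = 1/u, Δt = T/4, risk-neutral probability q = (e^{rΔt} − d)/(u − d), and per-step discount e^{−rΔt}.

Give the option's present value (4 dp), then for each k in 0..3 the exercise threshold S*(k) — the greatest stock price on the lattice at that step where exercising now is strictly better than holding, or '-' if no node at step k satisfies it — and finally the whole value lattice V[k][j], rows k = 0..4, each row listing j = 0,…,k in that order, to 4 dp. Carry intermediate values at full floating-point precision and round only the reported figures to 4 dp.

price = 43.0768
boundary = - 95.9392 77.3408 95.9392
tree:
43.0768
62.4208 24.8761
81.0192 40.5236 9.7491
96.0122 62.4208 19.5864 0.0000
108.0987 81.0192 39.3500 0.0000 0.0000

params: Δt=0.25350 u=1.24047 d=0.80614 q=0.49231 e^(-rΔt)=0.98042
t_4 payoffs: 108.0987 81.0192 39.3500 0.0000 0.0000
t_3: node(3,0) S=62.3478 payoff=96.0122 vs cont=92.9117 → 96.0122 [stop]  node(3,1) S=95.9392 payoff=62.4208 vs cont=59.3203 → 62.4208 [stop]  node(3,2) S=147.6287 payoff=10.7313 vs cont=19.5864 → 19.5864 [wait]  node(3,3) S=227.1671 payoff=0.0000 vs cont=0.0000 → 0.0000 [wait]  ⇒ S*(3)=95.9392
t_2: node(2,0) S=77.3408 payoff=81.0192 vs cont=77.9187 → 81.0192 [stop]  node(2,1) S=119.0100 payoff=39.3500 vs cont=40.5236 → 40.5236 [wait]  node(2,2) S=183.1294 payoff=0.0000 vs cont=9.7491 → 9.7491 [wait]  ⇒ S*(2)=77.3408
t_1: node(1,0) S=95.9392 payoff=62.4208 vs cont=59.8868 → 62.4208 [stop]  node(1,1) S=147.6287 payoff=10.7313 vs cont=24.8761 → 24.8761 [wait]  ⇒ S*(1)=95.9392
t_0: node(0,0) S=119.0100 payoff=39.3500 vs cont=43.0768 → 43.0768 [wait]  ⇒ S*(0)=-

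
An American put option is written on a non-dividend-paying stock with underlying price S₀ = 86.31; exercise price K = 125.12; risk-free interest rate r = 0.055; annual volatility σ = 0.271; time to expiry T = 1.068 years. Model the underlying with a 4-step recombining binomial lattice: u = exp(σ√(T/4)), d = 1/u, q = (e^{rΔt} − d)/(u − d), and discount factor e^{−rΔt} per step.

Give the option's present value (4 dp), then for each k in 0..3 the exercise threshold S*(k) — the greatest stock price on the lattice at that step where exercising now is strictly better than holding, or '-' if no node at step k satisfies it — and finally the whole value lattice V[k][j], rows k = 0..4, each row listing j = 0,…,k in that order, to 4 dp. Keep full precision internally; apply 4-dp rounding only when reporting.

price = 38.8100
boundary = 86.3100 75.0320 86.3100 99.2832
tree:
38.8100
50.0880 26.0595
59.8924 38.8100 14.9255
68.4156 50.0880 25.8368 5.1869
75.8251 59.8924 38.8100 10.9135 0.0000

Δt=0.26700  u=1.15031  d=0.86933  q=0.51770  discount=0.98542
step 4 (expiry): payoffs max(K−S,0) = 75.8251 59.8924 38.8100 10.9135 0.0000
step 3: (k=3,j=0): S=56.7044, (K−S)⁺=68.4156, hold=66.5916 ⇒ V=68.4156 exercise | (k=3,j=1): S=75.0320, (K−S)⁺=50.0880, hold=48.2641 ⇒ V=50.0880 exercise | (k=3,j=2): S=99.2832, (K−S)⁺=25.8368, hold=24.0128 ⇒ V=25.8368 exercise | (k=3,j=3): S=131.3728, (K−S)⁺=0.0000, hold=5.1869 ⇒ V=5.1869 continue  boundary S*=99.2832
step 2: (k=2,j=0): S=65.2276, (K−S)⁺=59.8924, hold=58.0684 ⇒ V=59.8924 exercise | (k=2,j=1): S=86.3100, (K−S)⁺=38.8100, hold=36.9860 ⇒ V=38.8100 exercise | (k=2,j=2): S=114.2065, (K−S)⁺=10.9135, hold=14.9255 ⇒ V=14.9255 continue  boundary S*=86.3100
step 1: (k=1,j=0): S=75.0320, (K−S)⁺=50.0880, hold=48.2641 ⇒ V=50.0880 exercise | (k=1,j=1): S=99.2832, (K−S)⁺=25.8368, hold=26.0595 ⇒ V=26.0595 continue  boundary S*=75.0320
step 0: (k=0,j=0): S=86.3100, (K−S)⁺=38.8100, hold=37.0997 ⇒ V=38.8100 exercise  boundary S*=86.3100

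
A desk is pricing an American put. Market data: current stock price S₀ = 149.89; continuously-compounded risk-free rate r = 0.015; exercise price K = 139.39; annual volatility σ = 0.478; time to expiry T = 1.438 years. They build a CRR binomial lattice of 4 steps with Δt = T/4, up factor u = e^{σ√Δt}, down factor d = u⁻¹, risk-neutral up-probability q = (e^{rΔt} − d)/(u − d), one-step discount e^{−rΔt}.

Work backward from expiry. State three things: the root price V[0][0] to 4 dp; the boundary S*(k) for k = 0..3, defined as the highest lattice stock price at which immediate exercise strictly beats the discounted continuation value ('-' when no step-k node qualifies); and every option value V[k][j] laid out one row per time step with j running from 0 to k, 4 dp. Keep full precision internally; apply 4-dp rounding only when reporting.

Δt=0.35950  u=1.33189  d=0.75081  q=0.43814  discount=0.99462
step 4 (expiry): payoffs max(K−S,0) = 91.7583 54.8943 0.0000 0.0000 0.0000
step 3: (k=3,j=0): S=63.4403, (K−S)⁺=75.9497, hold=75.2001 ⇒ V=75.9497 exercise | (k=3,j=1): S=112.5391, (K−S)⁺=26.8509, hold=30.6770 ⇒ V=30.6770 continue | (k=3,j=2): S=199.6373, (K−S)⁺=0.0000, hold=0.0000 ⇒ V=0.0000 continue | (k=3,j=3): S=354.1441, (K−S)⁺=0.0000, hold=0.0000 ⇒ V=0.0000 continue  boundary S*=63.4403
step 2: (k=2,j=0): S=84.4957, (K−S)⁺=54.8943, hold=55.8121 ⇒ V=55.8121 continue | (k=2,j=1): S=149.8900, (K−S)⁺=0.0000, hold=17.1434 ⇒ V=17.1434 continue | (k=2,j=2): S=265.8955, (K−S)⁺=0.0000, hold=0.0000 ⇒ V=0.0000 continue  boundary S*=-
step 1: (k=1,j=0): S=112.5391, (K−S)⁺=26.8509, hold=38.6607 ⇒ V=38.6607 continue | (k=1,j=1): S=199.6373, (K−S)⁺=0.0000, hold=9.5804 ⇒ V=9.5804 continue  boundary S*=-
step 0: (k=0,j=0): S=149.8900, (K−S)⁺=0.0000, hold=25.7800 ⇒ V=25.7800 continue  boundary S*=-

price = 25.7800
boundary = - - - 63.4403
tree:
25.7800
38.6607 9.5804
55.8121 17.1434 0.0000
75.9497 30.6770 0.0000 0.0000
91.7583 54.8943 0.0000 0.0000 0.0000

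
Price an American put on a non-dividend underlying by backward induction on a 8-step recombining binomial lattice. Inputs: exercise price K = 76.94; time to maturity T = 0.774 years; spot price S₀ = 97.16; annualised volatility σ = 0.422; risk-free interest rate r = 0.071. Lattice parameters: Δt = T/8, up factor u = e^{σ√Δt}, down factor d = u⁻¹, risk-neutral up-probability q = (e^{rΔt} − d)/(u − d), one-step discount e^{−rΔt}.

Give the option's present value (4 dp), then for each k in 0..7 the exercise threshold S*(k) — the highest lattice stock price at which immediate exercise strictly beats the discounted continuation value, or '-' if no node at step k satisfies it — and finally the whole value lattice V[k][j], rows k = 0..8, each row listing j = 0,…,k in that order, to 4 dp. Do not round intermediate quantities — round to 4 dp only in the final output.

price = 4.0114
boundary = - - - - - 50.4030 57.4728 65.5343
tree:
4.0114
6.2340 1.7855
9.4489 3.0204 0.5425
13.8904 5.0208 1.0088 0.0714
19.6599 8.1609 1.8670 0.1418 0.0000
26.5370 12.8737 3.4362 0.2819 0.0000 0.0000
32.7372 19.4672 6.2841 0.5603 0.0000 0.0000 0.0000
38.1746 26.5370 11.4057 1.1136 0.0000 0.0000 0.0000 0.0000
42.9432 32.7372 19.4672 2.2134 0.0000 0.0000 0.0000 0.0000 0.0000

Δt=0.09675  u=1.14027  d=0.87699  q=0.49341  discount=0.99315
step 8 (expiry): payoffs max(K−S,0) = 42.9432 32.7372 19.4672 2.2134 0.0000 0.0000 0.0000 0.0000 0.0000
step 7: (k=7,j=0): S=38.7654, (K−S)⁺=38.1746, hold=37.6479 ⇒ V=38.1746 exercise | (k=7,j=1): S=50.4030, (K−S)⁺=26.5370, hold=26.0103 ⇒ V=26.5370 exercise | (k=7,j=2): S=65.5343, (K−S)⁺=11.4057, hold=10.8790 ⇒ V=11.4057 exercise | (k=7,j=3): S=85.2082, (K−S)⁺=0.0000, hold=1.1136 ⇒ V=1.1136 continue | (k=7,j=4): S=110.7883, (K−S)⁺=0.0000, hold=0.0000 ⇒ V=0.0000 continue | (k=7,j=5): S=144.0476, (K−S)⁺=0.0000, hold=0.0000 ⇒ V=0.0000 continue | (k=7,j=6): S=187.2917, (K−S)⁺=0.0000, hold=0.0000 ⇒ V=0.0000 continue | (k=7,j=7): S=243.5180, (K−S)⁺=0.0000, hold=0.0000 ⇒ V=0.0000 continue  boundary S*=65.5343
step 6: (k=6,j=0): S=44.2028, (K−S)⁺=32.7372, hold=32.2105 ⇒ V=32.7372 exercise | (k=6,j=1): S=57.4728, (K−S)⁺=19.4672, hold=18.9405 ⇒ V=19.4672 exercise | (k=6,j=2): S=74.7266, (K−S)⁺=2.2134, hold=6.2841 ⇒ V=6.2841 continue | (k=6,j=3): S=97.1600, (K−S)⁺=0.0000, hold=0.5603 ⇒ V=0.5603 continue | (k=6,j=4): S=126.3281, (K−S)⁺=0.0000, hold=0.0000 ⇒ V=0.0000 continue | (k=6,j=5): S=164.2527, (K−S)⁺=0.0000, hold=0.0000 ⇒ V=0.0000 continue | (k=6,j=6): S=213.5624, (K−S)⁺=0.0000, hold=0.0000 ⇒ V=0.0000 continue  boundary S*=57.4728
step 5: (k=5,j=0): S=50.4030, (K−S)⁺=26.5370, hold=26.0103 ⇒ V=26.5370 exercise | (k=5,j=1): S=65.5343, (K−S)⁺=11.4057, hold=12.8737 ⇒ V=12.8737 continue | (k=5,j=2): S=85.2082, (K−S)⁺=0.0000, hold=3.4362 ⇒ V=3.4362 continue | (k=5,j=3): S=110.7883, (K−S)⁺=0.0000, hold=0.2819 ⇒ V=0.2819 continue | (k=5,j=4): S=144.0476, (K−S)⁺=0.0000, hold=0.0000 ⇒ V=0.0000 continue | (k=5,j=5): S=187.2917, (K−S)⁺=0.0000, hold=0.0000 ⇒ V=0.0000 continue  boundary S*=50.4030
step 4: (k=4,j=0): S=57.4728, (K−S)⁺=19.4672, hold=19.6599 ⇒ V=19.6599 continue | (k=4,j=1): S=74.7266, (K−S)⁺=2.2134, hold=8.1609 ⇒ V=8.1609 continue | (k=4,j=2): S=97.1600, (K−S)⁺=0.0000, hold=1.8670 ⇒ V=1.8670 continue | (k=4,j=3): S=126.3281, (K−S)⁺=0.0000, hold=0.1418 ⇒ V=0.1418 continue | (k=4,j=4): S=164.2527, (K−S)⁺=0.0000, hold=0.0000 ⇒ V=0.0000 continue  boundary S*=-
step 3: (k=3,j=0): S=65.5343, (K−S)⁺=11.4057, hold=13.8904 ⇒ V=13.8904 continue | (k=3,j=1): S=85.2082, (K−S)⁺=0.0000, hold=5.0208 ⇒ V=5.0208 continue | (k=3,j=2): S=110.7883, (K−S)⁺=0.0000, hold=1.0088 ⇒ V=1.0088 continue | (k=3,j=3): S=144.0476, (K−S)⁺=0.0000, hold=0.0714 ⇒ V=0.0714 continue  boundary S*=-
step 2: (k=2,j=0): S=74.7266, (K−S)⁺=2.2134, hold=9.4489 ⇒ V=9.4489 continue | (k=2,j=1): S=97.1600, (K−S)⁺=0.0000, hold=3.0204 ⇒ V=3.0204 continue | (k=2,j=2): S=126.3281, (K−S)⁺=0.0000, hold=0.5425 ⇒ V=0.5425 continue  boundary S*=-
step 1: (k=1,j=0): S=85.2082, (K−S)⁺=0.0000, hold=6.2340 ⇒ V=6.2340 continue | (k=1,j=1): S=110.7883, (K−S)⁺=0.0000, hold=1.7855 ⇒ V=1.7855 continue  boundary S*=-
step 0: (k=0,j=0): S=97.1600, (K−S)⁺=0.0000, hold=4.0114 ⇒ V=4.0114 continue  boundary S*=-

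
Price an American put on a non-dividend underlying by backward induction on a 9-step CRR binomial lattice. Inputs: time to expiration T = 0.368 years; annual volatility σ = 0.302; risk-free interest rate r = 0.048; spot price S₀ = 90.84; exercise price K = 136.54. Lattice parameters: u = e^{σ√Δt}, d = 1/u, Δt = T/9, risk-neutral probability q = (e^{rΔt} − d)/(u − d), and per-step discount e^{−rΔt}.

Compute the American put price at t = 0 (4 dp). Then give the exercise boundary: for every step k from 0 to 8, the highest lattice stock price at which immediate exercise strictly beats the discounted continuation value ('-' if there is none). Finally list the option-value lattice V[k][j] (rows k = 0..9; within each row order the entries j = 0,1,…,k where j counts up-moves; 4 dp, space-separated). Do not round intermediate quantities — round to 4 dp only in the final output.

Δt=0.04089  u=1.06297  d=0.94076  q=0.50081  discount=0.99804
step 9 (expiry): payoffs max(K−S,0) = 84.1093 77.2982 69.6023 60.9066 51.0814 39.9798 27.4360 13.2626 0.0000 0.0000
step 8: (k=8,j=0): S=55.7323, (K−S)⁺=80.8077, hold=80.5400 ⇒ V=80.8077 exercise | (k=8,j=1): S=62.9723, (K−S)⁺=73.5677, hold=73.3000 ⇒ V=73.5677 exercise | (k=8,j=2): S=71.1528, (K−S)⁺=65.3872, hold=65.1195 ⇒ V=65.3872 exercise | (k=8,j=3): S=80.3960, (K−S)⁺=56.1440, hold=55.8762 ⇒ V=56.1440 exercise | (k=8,j=4): S=90.8400, (K−S)⁺=45.7000, hold=45.4323 ⇒ V=45.7000 exercise | (k=8,j=5): S=102.6407, (K−S)⁺=33.8993, hold=33.6316 ⇒ V=33.8993 exercise | (k=8,j=6): S=115.9744, (K−S)⁺=20.5656, hold=20.2979 ⇒ V=20.5656 exercise | (k=8,j=7): S=131.0402, (K−S)⁺=5.4998, hold=6.6075 ⇒ V=6.6075 continue | (k=8,j=8): S=148.0632, (K−S)⁺=0.0000, hold=0.0000 ⇒ V=0.0000 continue  boundary S*=115.9744
step 7: (k=7,j=0): S=59.2418, (K−S)⁺=77.2982, hold=77.0305 ⇒ V=77.2982 exercise | (k=7,j=1): S=66.9377, (K−S)⁺=69.6023, hold=69.3346 ⇒ V=69.6023 exercise | (k=7,j=2): S=75.6334, (K−S)⁺=60.9066, hold=60.6389 ⇒ V=60.9066 exercise | (k=7,j=3): S=85.4586, (K−S)⁺=51.0814, hold=50.8137 ⇒ V=51.0814 exercise | (k=7,j=4): S=96.5602, (K−S)⁺=39.9798, hold=39.7120 ⇒ V=39.9798 exercise | (k=7,j=5): S=109.1040, (K−S)⁺=27.4360, hold=27.1682 ⇒ V=27.4360 exercise | (k=7,j=6): S=123.2774, (K−S)⁺=13.2626, hold=13.5486 ⇒ V=13.5486 continue | (k=7,j=7): S=139.2919, (K−S)⁺=0.0000, hold=3.2919 ⇒ V=3.2919 continue  boundary S*=109.1040
step 6: (k=6,j=0): S=62.9723, (K−S)⁺=73.5677, hold=73.3000 ⇒ V=73.5677 exercise | (k=6,j=1): S=71.1528, (K−S)⁺=65.3872, hold=65.1195 ⇒ V=65.3872 exercise | (k=6,j=2): S=80.3960, (K−S)⁺=56.1440, hold=55.8762 ⇒ V=56.1440 exercise | (k=6,j=3): S=90.8400, (K−S)⁺=45.7000, hold=45.4323 ⇒ V=45.7000 exercise | (k=6,j=4): S=102.6407, (K−S)⁺=33.8993, hold=33.6316 ⇒ V=33.8993 exercise | (k=6,j=5): S=115.9744, (K−S)⁺=20.5656, hold=20.4408 ⇒ V=20.5656 exercise | (k=6,j=6): S=131.0402, (K−S)⁺=5.4998, hold=8.3954 ⇒ V=8.3954 continue  boundary S*=115.9744
step 5: (k=5,j=0): S=66.9377, (K−S)⁺=69.6023, hold=69.3346 ⇒ V=69.6023 exercise | (k=5,j=1): S=75.6334, (K−S)⁺=60.9066, hold=60.6389 ⇒ V=60.9066 exercise | (k=5,j=2): S=85.4586, (K−S)⁺=51.0814, hold=50.8137 ⇒ V=51.0814 exercise | (k=5,j=3): S=96.5602, (K−S)⁺=39.9798, hold=39.7120 ⇒ V=39.9798 exercise | (k=5,j=4): S=109.1040, (K−S)⁺=27.4360, hold=27.1682 ⇒ V=27.4360 exercise | (k=5,j=5): S=123.2774, (K−S)⁺=13.2626, hold=14.4422 ⇒ V=14.4422 continue  boundary S*=109.1040
step 4: (k=4,j=0): S=71.1528, (K−S)⁺=65.3872, hold=65.1195 ⇒ V=65.3872 exercise | (k=4,j=1): S=80.3960, (K−S)⁺=56.1440, hold=55.8762 ⇒ V=56.1440 exercise | (k=4,j=2): S=90.8400, (K−S)⁺=45.7000, hold=45.4323 ⇒ V=45.7000 exercise | (k=4,j=3): S=102.6407, (K−S)⁺=33.8993, hold=33.6316 ⇒ V=33.8993 exercise | (k=4,j=4): S=115.9744, (K−S)⁺=20.5656, hold=20.8875 ⇒ V=20.8875 continue  boundary S*=102.6407
step 3: (k=3,j=0): S=75.6334, (K−S)⁺=60.9066, hold=60.6389 ⇒ V=60.9066 exercise | (k=3,j=1): S=85.4586, (K−S)⁺=51.0814, hold=50.8137 ⇒ V=51.0814 exercise | (k=3,j=2): S=96.5602, (K−S)⁺=39.9798, hold=39.7120 ⇒ V=39.9798 exercise | (k=3,j=3): S=109.1040, (K−S)⁺=27.4360, hold=27.3291 ⇒ V=27.4360 exercise  boundary S*=109.1040
step 2: (k=2,j=0): S=80.3960, (K−S)⁺=56.1440, hold=55.8762 ⇒ V=56.1440 exercise | (k=2,j=1): S=90.8400, (K−S)⁺=45.7000, hold=45.4323 ⇒ V=45.7000 exercise | (k=2,j=2): S=102.6407, (K−S)⁺=33.8993, hold=33.6316 ⇒ V=33.8993 exercise  boundary S*=102.6407
step 1: (k=1,j=0): S=85.4586, (K−S)⁺=51.0814, hold=50.8137 ⇒ V=51.0814 exercise | (k=1,j=1): S=96.5602, (K−S)⁺=39.9798, hold=39.7120 ⇒ V=39.9798 exercise  boundary S*=96.5602
step 0: (k=0,j=0): S=90.8400, (K−S)⁺=45.7000, hold=45.4323 ⇒ V=45.7000 exercise  boundary S*=90.8400

price = 45.7000
boundary = 90.8400 96.5602 102.6407 109.1040 102.6407 109.1040 115.9744 109.1040 115.9744
tree:
45.7000
51.0814 39.9798
56.1440 45.7000 33.8993
60.9066 51.0814 39.9798 27.4360
65.3872 56.1440 45.7000 33.8993 20.8875
69.6023 60.9066 51.0814 39.9798 27.4360 14.4422
73.5677 65.3872 56.1440 45.7000 33.8993 20.5656 8.3954
77.2982 69.6023 60.9066 51.0814 39.9798 27.4360 13.5486 3.2919
80.8077 73.5677 65.3872 56.1440 45.7000 33.8993 20.5656 6.6075 0.0000
84.1093 77.2982 69.6023 60.9066 51.0814 39.9798 27.4360 13.2626 0.0000 0.0000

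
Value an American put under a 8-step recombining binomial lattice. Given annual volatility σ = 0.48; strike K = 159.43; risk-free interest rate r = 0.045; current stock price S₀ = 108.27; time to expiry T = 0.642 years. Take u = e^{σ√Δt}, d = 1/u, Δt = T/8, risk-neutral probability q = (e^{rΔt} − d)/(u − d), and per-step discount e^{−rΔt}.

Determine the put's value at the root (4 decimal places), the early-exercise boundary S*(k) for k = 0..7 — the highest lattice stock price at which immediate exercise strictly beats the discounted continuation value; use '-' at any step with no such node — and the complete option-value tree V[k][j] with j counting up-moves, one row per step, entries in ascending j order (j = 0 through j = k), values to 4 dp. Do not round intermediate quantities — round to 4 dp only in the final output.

price = 53.2194
boundary = - - 82.4898 94.5049 82.4898 94.5049 108.2700 124.0401
tree:
53.2194
64.9399 40.8893
76.9402 52.3943 28.7001
87.4277 64.9251 39.1777 17.5350
96.5818 76.9402 51.5265 26.0591 8.4076
104.5721 87.4277 64.9251 37.3607 13.9790 2.4190
111.5466 96.5818 76.9402 51.1600 22.6526 4.6626 0.0000
117.6343 104.5721 87.4277 64.9251 35.3899 8.9872 0.0000 0.0000
122.9481 111.5466 96.5818 76.9402 51.1600 17.3229 0.0000 0.0000 0.0000

Δt=0.08025  u=1.14565  d=0.87286  q=0.47932  discount=0.99640
step 8 (expiry): payoffs max(K−S,0) = 122.9481 111.5466 96.5818 76.9402 51.1600 17.3229 0.0000 0.0000 0.0000
step 7: (k=7,j=0): S=41.7957, (K−S)⁺=117.6343, hold=117.0596 ⇒ V=117.6343 exercise | (k=7,j=1): S=54.8579, (K−S)⁺=104.5721, hold=103.9974 ⇒ V=104.5721 exercise | (k=7,j=2): S=72.0023, (K−S)⁺=87.4277, hold=86.8530 ⇒ V=87.4277 exercise | (k=7,j=3): S=94.5049, (K−S)⁺=64.9251, hold=64.3504 ⇒ V=64.9251 exercise | (k=7,j=4): S=124.0401, (K−S)⁺=35.3899, hold=34.8152 ⇒ V=35.3899 exercise | (k=7,j=5): S=162.8057, (K−S)⁺=0.0000, hold=8.9872 ⇒ V=8.9872 continue | (k=7,j=6): S=213.6866, (K−S)⁺=0.0000, hold=0.0000 ⇒ V=0.0000 continue | (k=7,j=7): S=280.4691, (K−S)⁺=0.0000, hold=0.0000 ⇒ V=0.0000 continue  boundary S*=124.0401
step 6: (k=6,j=0): S=47.8834, (K−S)⁺=111.5466, hold=110.9719 ⇒ V=111.5466 exercise | (k=6,j=1): S=62.8482, (K−S)⁺=96.5818, hold=96.0071 ⇒ V=96.5818 exercise | (k=6,j=2): S=82.4898, (K−S)⁺=76.9402, hold=76.3655 ⇒ V=76.9402 exercise | (k=6,j=3): S=108.2700, (K−S)⁺=51.1600, hold=50.5853 ⇒ V=51.1600 exercise | (k=6,j=4): S=142.1071, (K−S)⁺=17.3229, hold=22.6526 ⇒ V=22.6526 continue | (k=6,j=5): S=186.5192, (K−S)⁺=0.0000, hold=4.6626 ⇒ V=4.6626 continue | (k=6,j=6): S=244.8111, (K−S)⁺=0.0000, hold=0.0000 ⇒ V=0.0000 continue  boundary S*=108.2700
step 5: (k=5,j=0): S=54.8579, (K−S)⁺=104.5721, hold=103.9974 ⇒ V=104.5721 exercise | (k=5,j=1): S=72.0023, (K−S)⁺=87.4277, hold=86.8530 ⇒ V=87.4277 exercise | (k=5,j=2): S=94.5049, (K−S)⁺=64.9251, hold=64.3504 ⇒ V=64.9251 exercise | (k=5,j=3): S=124.0401, (K−S)⁺=35.3899, hold=37.3607 ⇒ V=37.3607 continue | (k=5,j=4): S=162.8057, (K−S)⁺=0.0000, hold=13.9790 ⇒ V=13.9790 continue | (k=5,j=5): S=213.6866, (K−S)⁺=0.0000, hold=2.4190 ⇒ V=2.4190 continue  boundary S*=94.5049
step 4: (k=4,j=0): S=62.8482, (K−S)⁺=96.5818, hold=96.0071 ⇒ V=96.5818 exercise | (k=4,j=1): S=82.4898, (K−S)⁺=76.9402, hold=76.3655 ⇒ V=76.9402 exercise | (k=4,j=2): S=108.2700, (K−S)⁺=51.1600, hold=51.5265 ⇒ V=51.5265 continue | (k=4,j=3): S=142.1071, (K−S)⁺=17.3229, hold=26.0591 ⇒ V=26.0591 continue | (k=4,j=4): S=186.5192, (K−S)⁺=0.0000, hold=8.4076 ⇒ V=8.4076 continue  boundary S*=82.4898
step 3: (k=3,j=0): S=72.0023, (K−S)⁺=87.4277, hold=86.8530 ⇒ V=87.4277 exercise | (k=3,j=1): S=94.5049, (K−S)⁺=64.9251, hold=64.5254 ⇒ V=64.9251 exercise | (k=3,j=2): S=124.0401, (K−S)⁺=35.3899, hold=39.1777 ⇒ V=39.1777 continue | (k=3,j=3): S=162.8057, (K−S)⁺=0.0000, hold=17.5350 ⇒ V=17.5350 continue  boundary S*=94.5049
step 2: (k=2,j=0): S=82.4898, (K−S)⁺=76.9402, hold=76.3655 ⇒ V=76.9402 exercise | (k=2,j=1): S=108.2700, (K−S)⁺=51.1600, hold=52.3943 ⇒ V=52.3943 continue | (k=2,j=2): S=142.1071, (K−S)⁺=17.3229, hold=28.7001 ⇒ V=28.7001 continue  boundary S*=82.4898
step 1: (k=1,j=0): S=94.5049, (K−S)⁺=64.9251, hold=64.9399 ⇒ V=64.9399 continue | (k=1,j=1): S=124.0401, (K−S)⁺=35.3899, hold=40.8893 ⇒ V=40.8893 continue  boundary S*=-
step 0: (k=0,j=0): S=108.2700, (K−S)⁺=51.1600, hold=53.2194 ⇒ V=53.2194 continue  boundary S*=-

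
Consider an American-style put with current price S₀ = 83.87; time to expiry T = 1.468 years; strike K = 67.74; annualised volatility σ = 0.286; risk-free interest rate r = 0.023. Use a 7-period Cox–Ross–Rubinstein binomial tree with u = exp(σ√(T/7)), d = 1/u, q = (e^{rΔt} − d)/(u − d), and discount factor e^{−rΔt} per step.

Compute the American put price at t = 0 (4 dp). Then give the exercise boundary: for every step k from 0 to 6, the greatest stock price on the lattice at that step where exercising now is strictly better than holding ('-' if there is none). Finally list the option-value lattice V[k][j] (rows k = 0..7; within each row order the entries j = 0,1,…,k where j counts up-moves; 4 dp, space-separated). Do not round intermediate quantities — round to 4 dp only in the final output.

price = 3.7516
boundary = - - - - - 43.5716 49.6689
tree:
3.7516
5.8391 1.5786
8.8439 2.7155 0.3906
12.9494 4.5850 0.7631 0.0000
18.1704 7.5501 1.4910 0.0000 0.0000
24.1684 12.0003 2.9131 0.0000 0.0000 0.0000
29.5172 18.0711 5.6917 0.0000 0.0000 0.0000 0.0000
34.2093 24.1684 11.1207 0.0000 0.0000 0.0000 0.0000 0.0000

params: Δt=0.20971 u=1.13994 d=0.87724 q=0.48571 e^(-rΔt)=0.99519
t_7 payoffs: 34.2093 24.1684 11.1207 0.0000 0.0000 0.0000 0.0000 0.0000
t_6: node(6,0) S=38.2228 payoff=29.5172 vs cont=29.1912 → 29.5172 [stop]  node(6,1) S=49.6689 payoff=18.0711 vs cont=17.7452 → 18.0711 [stop]  node(6,2) S=64.5424 payoff=3.1976 vs cont=5.6917 → 5.6917 [wait]  node(6,3) S=83.8700 payoff=0.0000 vs cont=0.0000 → 0.0000 [wait]  node(6,4) S=108.9853 payoff=0.0000 vs cont=0.0000 → 0.0000 [wait]  node(6,5) S=141.6215 payoff=0.0000 vs cont=0.0000 → 0.0000 [wait]  node(6,6) S=184.0307 payoff=0.0000 vs cont=0.0000 → 0.0000 [wait]  ⇒ S*(6)=49.6689
t_5: node(5,0) S=43.5716 payoff=24.1684 vs cont=23.8424 → 24.1684 [stop]  node(5,1) S=56.6193 payoff=11.1207 vs cont=12.0003 → 12.0003 [wait]  node(5,2) S=73.5743 payoff=0.0000 vs cont=2.9131 → 2.9131 [wait]  node(5,3) S=95.6065 payoff=0.0000 vs cont=0.0000 → 0.0000 [wait]  node(5,4) S=124.2363 payoff=0.0000 vs cont=0.0000 → 0.0000 [wait]  node(5,5) S=161.4395 payoff=0.0000 vs cont=0.0000 → 0.0000 [wait]  ⇒ S*(5)=43.5716
t_4: node(4,0) S=49.6689 payoff=18.0711 vs cont=18.1704 → 18.1704 [wait]  node(4,1) S=64.5424 payoff=3.1976 vs cont=7.5501 → 7.5501 [wait]  node(4,2) S=83.8700 payoff=0.0000 vs cont=1.4910 → 1.4910 [wait]  node(4,3) S=108.9853 payoff=0.0000 vs cont=0.0000 → 0.0000 [wait]  node(4,4) S=141.6215 payoff=0.0000 vs cont=0.0000 → 0.0000 [wait]  ⇒ S*(4)=-
t_3: node(3,0) S=56.6193 payoff=11.1207 vs cont=12.9494 → 12.9494 [wait]  node(3,1) S=73.5743 payoff=0.0000 vs cont=4.5850 → 4.5850 [wait]  node(3,2) S=95.6065 payoff=0.0000 vs cont=0.7631 → 0.7631 [wait]  node(3,3) S=124.2363 payoff=0.0000 vs cont=0.0000 → 0.0000 [wait]  ⇒ S*(3)=-
t_2: node(2,0) S=64.5424 payoff=3.1976 vs cont=8.8439 → 8.8439 [wait]  node(2,1) S=83.8700 payoff=0.0000 vs cont=2.7155 → 2.7155 [wait]  node(2,2) S=108.9853 payoff=0.0000 vs cont=0.3906 → 0.3906 [wait]  ⇒ S*(2)=-
t_1: node(1,0) S=73.5743 payoff=0.0000 vs cont=5.8391 → 5.8391 [wait]  node(1,1) S=95.6065 payoff=0.0000 vs cont=1.5786 → 1.5786 [wait]  ⇒ S*(1)=-
t_0: node(0,0) S=83.8700 payoff=0.0000 vs cont=3.7516 → 3.7516 [wait]  ⇒ S*(0)=-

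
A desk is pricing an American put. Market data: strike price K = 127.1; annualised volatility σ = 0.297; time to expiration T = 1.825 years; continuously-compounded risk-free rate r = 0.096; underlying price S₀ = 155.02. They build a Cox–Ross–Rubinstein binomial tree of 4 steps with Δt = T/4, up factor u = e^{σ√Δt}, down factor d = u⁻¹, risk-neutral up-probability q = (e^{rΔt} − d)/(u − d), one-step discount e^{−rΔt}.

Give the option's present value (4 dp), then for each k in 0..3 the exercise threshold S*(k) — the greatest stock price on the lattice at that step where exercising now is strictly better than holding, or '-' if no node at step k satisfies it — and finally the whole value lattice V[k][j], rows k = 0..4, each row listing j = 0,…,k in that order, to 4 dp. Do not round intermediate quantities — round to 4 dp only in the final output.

price = 5.9776
boundary = - - 103.7858 84.9206
tree:
5.9776
12.0105 1.7312
23.3142 4.1189 0.0000
42.1794 9.7994 0.0000 0.0000
57.6155 23.3142 0.0000 0.0000 0.0000

Δt=0.45625, u=1.22215, d=0.81823, q=0.56086, disc=e^(-rΔt)=0.95715
k=4 terminal: V=max(K-S,0) → 57.6155 23.3142 0.0000 0.0000 0.0000
k=3: j=0 S=84.9206 intr=42.1794 cont=36.7326 V=42.1794[EX]; j=1 S=126.8419 intr=0.2581 cont=9.7994 V=9.7994[hold]; j=2 S=189.4579 intr=0.0000 cont=0.0000 V=0.0000[hold]; j=3 S=282.9843 intr=0.0000 cont=0.0000 V=0.0000[hold]  S*(3)=84.9206
k=2: j=0 S=103.7858 intr=23.3142 cont=22.9894 V=23.3142[EX]; j=1 S=155.0200 intr=0.0000 cont=4.1189 V=4.1189[hold]; j=2 S=231.5461 intr=0.0000 cont=0.0000 V=0.0000[hold]  S*(2)=103.7858
k=1: j=0 S=126.8419 intr=0.2581 cont=12.0105 V=12.0105[hold]; j=1 S=189.4579 intr=0.0000 cont=1.7312 V=1.7312[hold]  S*(1)=-
k=0: j=0 S=155.0200 intr=0.0000 cont=5.9776 V=5.9776[hold]  S*(0)=-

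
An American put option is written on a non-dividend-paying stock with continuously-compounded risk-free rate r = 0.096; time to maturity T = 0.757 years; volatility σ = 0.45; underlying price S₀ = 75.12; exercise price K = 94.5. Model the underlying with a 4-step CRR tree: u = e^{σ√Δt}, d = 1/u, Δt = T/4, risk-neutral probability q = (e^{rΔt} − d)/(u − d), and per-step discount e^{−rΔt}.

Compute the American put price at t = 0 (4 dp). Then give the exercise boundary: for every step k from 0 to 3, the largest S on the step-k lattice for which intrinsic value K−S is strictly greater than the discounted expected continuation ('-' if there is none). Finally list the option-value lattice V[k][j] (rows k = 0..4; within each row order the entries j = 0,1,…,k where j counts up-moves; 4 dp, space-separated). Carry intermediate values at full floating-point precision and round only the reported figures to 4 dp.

price = 22.2906
boundary = - 61.7642 50.7830 61.7642
tree:
22.2906
32.7358 12.5719
43.7170 20.8177 4.7144
52.7459 32.7358 9.5585 0.0000
60.1695 43.7170 19.3800 0.0000 0.0000

Δt=0.18925  u=1.21624  d=0.82221  q=0.49774  discount=0.98200
step 4 (expiry): payoffs max(K−S,0) = 60.1695 43.7170 19.3800 0.0000 0.0000
step 3: (k=3,j=0): S=41.7541, (K−S)⁺=52.7459, hold=51.0445 ⇒ V=52.7459 exercise | (k=3,j=1): S=61.7642, (K−S)⁺=32.7358, hold=31.0344 ⇒ V=32.7358 exercise | (k=3,j=2): S=91.3638, (K−S)⁺=3.1362, hold=9.5585 ⇒ V=9.5585 continue | (k=3,j=3): S=135.1487, (K−S)⁺=0.0000, hold=0.0000 ⇒ V=0.0000 continue  boundary S*=61.7642
step 2: (k=2,j=0): S=50.7830, (K−S)⁺=43.7170, hold=42.0157 ⇒ V=43.7170 exercise | (k=2,j=1): S=75.1200, (K−S)⁺=19.3800, hold=20.8177 ⇒ V=20.8177 continue | (k=2,j=2): S=111.1202, (K−S)⁺=0.0000, hold=4.7144 ⇒ V=4.7144 continue  boundary S*=50.7830
step 1: (k=1,j=0): S=61.7642, (K−S)⁺=32.7358, hold=31.7372 ⇒ V=32.7358 exercise | (k=1,j=1): S=91.3638, (K−S)⁺=3.1362, hold=12.5719 ⇒ V=12.5719 continue  boundary S*=61.7642
step 0: (k=0,j=0): S=75.1200, (K−S)⁺=19.3800, hold=22.2906 ⇒ V=22.2906 continue  boundary S*=-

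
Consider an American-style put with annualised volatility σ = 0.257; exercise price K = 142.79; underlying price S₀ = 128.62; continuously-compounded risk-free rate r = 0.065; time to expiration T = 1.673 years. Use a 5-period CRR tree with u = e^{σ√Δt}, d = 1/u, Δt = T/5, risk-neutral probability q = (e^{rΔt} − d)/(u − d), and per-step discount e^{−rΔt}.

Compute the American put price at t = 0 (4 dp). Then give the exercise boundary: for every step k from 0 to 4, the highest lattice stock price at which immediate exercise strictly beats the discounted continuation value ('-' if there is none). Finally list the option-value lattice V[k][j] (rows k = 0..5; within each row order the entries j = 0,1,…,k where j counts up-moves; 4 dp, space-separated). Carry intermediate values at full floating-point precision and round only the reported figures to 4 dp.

Δt=0.33460  u=1.16028  d=0.86186  q=0.53658  discount=0.97849
step 5 (expiry): payoffs max(K−S,0) = 81.6260 60.4481 31.9374 0.0000 0.0000 0.0000
step 4: (k=4,j=0): S=70.9673, (K−S)⁺=71.8227, hold=68.7507 ⇒ V=71.8227 exercise | (k=4,j=1): S=95.5396, (K−S)⁺=47.2504, hold=44.1784 ⇒ V=47.2504 exercise | (k=4,j=2): S=128.6200, (K−S)⁺=14.1700, hold=14.4819 ⇒ V=14.4819 continue | (k=4,j=3): S=173.1544, (K−S)⁺=0.0000, hold=0.0000 ⇒ V=0.0000 continue | (k=4,j=4): S=233.1087, (K−S)⁺=0.0000, hold=0.0000 ⇒ V=0.0000 continue  boundary S*=95.5396
step 3: (k=3,j=0): S=82.3419, (K−S)⁺=60.4481, hold=57.3761 ⇒ V=60.4481 exercise | (k=3,j=1): S=110.8526, (K−S)⁺=31.9374, hold=29.0291 ⇒ V=31.9374 exercise | (k=3,j=2): S=149.2351, (K−S)⁺=0.0000, hold=6.5668 ⇒ V=6.5668 continue | (k=3,j=3): S=200.9074, (K−S)⁺=0.0000, hold=0.0000 ⇒ V=0.0000 continue  boundary S*=110.8526
step 2: (k=2,j=0): S=95.5396, (K−S)⁺=47.2504, hold=44.1784 ⇒ V=47.2504 exercise | (k=2,j=1): S=128.6200, (K−S)⁺=14.1700, hold=17.9297 ⇒ V=17.9297 continue | (k=2,j=2): S=173.1544, (K−S)⁺=0.0000, hold=2.9777 ⇒ V=2.9777 continue  boundary S*=95.5396
step 1: (k=1,j=0): S=110.8526, (K−S)⁺=31.9374, hold=30.8394 ⇒ V=31.9374 exercise | (k=1,j=1): S=149.2351, (K−S)⁺=0.0000, hold=9.6936 ⇒ V=9.6936 continue  boundary S*=110.8526
step 0: (k=0,j=0): S=128.6200, (K−S)⁺=14.1700, hold=19.5714 ⇒ V=19.5714 continue  boundary S*=-

price = 19.5714
boundary = - 110.8526 95.5396 110.8526 95.5396
tree:
19.5714
31.9374 9.6936
47.2504 17.9297 2.9777
60.4481 31.9374 6.5668 0.0000
71.8227 47.2504 14.4819 0.0000 0.0000
81.6260 60.4481 31.9374 0.0000 0.0000 0.0000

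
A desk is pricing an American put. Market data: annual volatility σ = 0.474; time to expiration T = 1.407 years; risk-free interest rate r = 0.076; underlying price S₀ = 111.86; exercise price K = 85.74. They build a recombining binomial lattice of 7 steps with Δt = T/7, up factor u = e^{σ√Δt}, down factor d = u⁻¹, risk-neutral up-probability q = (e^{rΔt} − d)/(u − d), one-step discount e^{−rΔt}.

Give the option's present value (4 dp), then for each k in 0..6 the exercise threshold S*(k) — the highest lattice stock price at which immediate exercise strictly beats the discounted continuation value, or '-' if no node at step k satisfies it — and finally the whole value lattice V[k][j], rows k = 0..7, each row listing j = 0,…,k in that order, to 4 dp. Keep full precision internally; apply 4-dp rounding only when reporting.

price = 8.0118
boundary = - - - - 47.8090 59.1291 47.8090
tree:
8.0118
12.4464 3.5206
18.7800 6.0642 0.9105
27.3184 10.2398 1.7882 0.0000
37.9310 16.8303 3.5122 0.0000 0.0000
47.0839 26.6109 6.8983 0.0000 0.0000 0.0000
54.4845 37.9310 13.5488 0.0000 0.0000 0.0000 0.0000
60.4682 47.0839 26.6109 0.0000 0.0000 0.0000 0.0000 0.0000

params: Δt=0.20100 u=1.23678 d=0.80855 q=0.48302 e^(-rΔt)=0.98484
t_7 payoffs: 60.4682 47.0839 26.6109 0.0000 0.0000 0.0000 0.0000 0.0000
t_6: node(6,0) S=31.2555 payoff=54.4845 vs cont=53.1846 → 54.4845 [stop]  node(6,1) S=47.8090 payoff=37.9310 vs cont=36.6312 → 37.9310 [stop]  node(6,2) S=73.1294 payoff=12.6106 vs cont=13.5488 → 13.5488 [wait]  node(6,3) S=111.8600 payoff=0.0000 vs cont=0.0000 → 0.0000 [wait]  node(6,4) S=171.1029 payoff=0.0000 vs cont=0.0000 → 0.0000 [wait]  node(6,5) S=261.7218 payoff=0.0000 vs cont=0.0000 → 0.0000 [wait]  node(6,6) S=400.3340 payoff=0.0000 vs cont=0.0000 → 0.0000 [wait]  ⇒ S*(6)=47.8090
t_5: node(5,0) S=38.6561 payoff=47.0839 vs cont=45.7841 → 47.0839 [stop]  node(5,1) S=59.1291 payoff=26.6109 vs cont=25.7574 → 26.6109 [stop]  node(5,2) S=90.4448 payoff=0.0000 vs cont=6.8983 → 6.8983 [wait]  node(5,3) S=138.3458 payoff=0.0000 vs cont=0.0000 → 0.0000 [wait]  node(5,4) S=211.6161 payoff=0.0000 vs cont=0.0000 → 0.0000 [wait]  node(5,5) S=323.6915 payoff=0.0000 vs cont=0.0000 → 0.0000 [wait]  ⇒ S*(5)=59.1291
t_4: node(4,0) S=47.8090 payoff=37.9310 vs cont=36.6312 → 37.9310 [stop]  node(4,1) S=73.1294 payoff=12.6106 vs cont=16.8303 → 16.8303 [wait]  node(4,2) S=111.8600 payoff=0.0000 vs cont=3.5122 → 3.5122 [wait]  node(4,3) S=171.1029 payoff=0.0000 vs cont=0.0000 → 0.0000 [wait]  node(4,4) S=261.7218 payoff=0.0000 vs cont=0.0000 → 0.0000 [wait]  ⇒ S*(4)=47.8090
t_3: node(3,0) S=59.1291 payoff=26.6109 vs cont=27.3184 → 27.3184 [wait]  node(3,1) S=90.4448 payoff=0.0000 vs cont=10.2398 → 10.2398 [wait]  node(3,2) S=138.3458 payoff=0.0000 vs cont=1.7882 → 1.7882 [wait]  node(3,3) S=211.6161 payoff=0.0000 vs cont=0.0000 → 0.0000 [wait]  ⇒ S*(3)=-
t_2: node(2,0) S=73.1294 payoff=12.6106 vs cont=18.7800 → 18.7800 [wait]  node(2,1) S=111.8600 payoff=0.0000 vs cont=6.0642 → 6.0642 [wait]  node(2,2) S=171.1029 payoff=0.0000 vs cont=0.9105 → 0.9105 [wait]  ⇒ S*(2)=-
t_1: node(1,0) S=90.4448 payoff=0.0000 vs cont=12.4464 → 12.4464 [wait]  node(1,1) S=138.3458 payoff=0.0000 vs cont=3.5206 → 3.5206 [wait]  ⇒ S*(1)=-
t_0: node(0,0) S=111.8600 payoff=0.0000 vs cont=8.0118 → 8.0118 [wait]  ⇒ S*(0)=-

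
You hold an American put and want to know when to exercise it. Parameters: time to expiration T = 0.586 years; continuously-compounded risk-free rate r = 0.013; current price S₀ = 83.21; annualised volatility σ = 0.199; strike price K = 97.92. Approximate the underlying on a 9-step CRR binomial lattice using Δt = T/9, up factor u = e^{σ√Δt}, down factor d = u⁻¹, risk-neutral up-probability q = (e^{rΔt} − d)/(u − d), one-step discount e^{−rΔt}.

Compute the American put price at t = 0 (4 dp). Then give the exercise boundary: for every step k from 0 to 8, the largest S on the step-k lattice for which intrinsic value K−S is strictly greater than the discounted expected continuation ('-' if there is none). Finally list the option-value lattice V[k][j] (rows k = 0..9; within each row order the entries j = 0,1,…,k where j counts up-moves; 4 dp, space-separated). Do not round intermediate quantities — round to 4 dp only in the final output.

Δt=0.06511  u=1.05209  d=0.95049  q=0.49564  discount=0.99915
step 9 (expiry): payoffs max(K−S,0) = 45.2334 39.6016 33.3678 26.4676 18.8298 10.3756 1.0177 0.0000 0.0000 0.0000
step 8: (k=8,j=0): S=55.4310, (K−S)⁺=42.4890, hold=42.4062 ⇒ V=42.4890 exercise | (k=8,j=1): S=61.3562, (K−S)⁺=36.5638, hold=36.4810 ⇒ V=36.5638 exercise | (k=8,j=2): S=67.9147, (K−S)⁺=30.0053, hold=29.9224 ⇒ V=30.0053 exercise | (k=8,j=3): S=75.1744, (K−S)⁺=22.7456, hold=22.6628 ⇒ V=22.7456 exercise | (k=8,j=4): S=83.2100, (K−S)⁺=14.7100, hold=14.6272 ⇒ V=14.7100 exercise | (k=8,j=5): S=92.1046, (K−S)⁺=5.8154, hold=5.7326 ⇒ V=5.8154 exercise | (k=8,j=6): S=101.9499, (K−S)⁺=0.0000, hold=0.5128 ⇒ V=0.5128 continue | (k=8,j=7): S=112.8477, (K−S)⁺=0.0000, hold=0.0000 ⇒ V=0.0000 continue | (k=8,j=8): S=124.9103, (K−S)⁺=0.0000, hold=0.0000 ⇒ V=0.0000 continue  boundary S*=92.1046
step 7: (k=7,j=0): S=58.3184, (K−S)⁺=39.6016, hold=39.5188 ⇒ V=39.6016 exercise | (k=7,j=1): S=64.5522, (K−S)⁺=33.3678, hold=33.2849 ⇒ V=33.3678 exercise | (k=7,j=2): S=71.4524, (K−S)⁺=26.4676, hold=26.3847 ⇒ V=26.4676 exercise | (k=7,j=3): S=79.0902, (K−S)⁺=18.8298, hold=18.7470 ⇒ V=18.8298 exercise | (k=7,j=4): S=87.5444, (K−S)⁺=10.3756, hold=10.2927 ⇒ V=10.3756 exercise | (k=7,j=5): S=96.9023, (K−S)⁺=1.0177, hold=3.1845 ⇒ V=3.1845 continue | (k=7,j=6): S=107.2605, (K−S)⁺=0.0000, hold=0.2584 ⇒ V=0.2584 continue | (k=7,j=7): S=118.7259, (K−S)⁺=0.0000, hold=0.0000 ⇒ V=0.0000 continue  boundary S*=87.5444
step 6: (k=6,j=0): S=61.3562, (K−S)⁺=36.5638, hold=36.4810 ⇒ V=36.5638 exercise | (k=6,j=1): S=67.9147, (K−S)⁺=30.0053, hold=29.9224 ⇒ V=30.0053 exercise | (k=6,j=2): S=75.1744, (K−S)⁺=22.7456, hold=22.6628 ⇒ V=22.7456 exercise | (k=6,j=3): S=83.2100, (K−S)⁺=14.7100, hold=14.6272 ⇒ V=14.7100 exercise | (k=6,j=4): S=92.1046, (K−S)⁺=5.8154, hold=6.8056 ⇒ V=6.8056 continue | (k=6,j=5): S=101.9499, (K−S)⁺=0.0000, hold=1.7328 ⇒ V=1.7328 continue | (k=6,j=6): S=112.8477, (K−S)⁺=0.0000, hold=0.1302 ⇒ V=0.1302 continue  boundary S*=83.2100
step 5: (k=5,j=0): S=64.5522, (K−S)⁺=33.3678, hold=33.2849 ⇒ V=33.3678 exercise | (k=5,j=1): S=71.4524, (K−S)⁺=26.4676, hold=26.3847 ⇒ V=26.4676 exercise | (k=5,j=2): S=79.0902, (K−S)⁺=18.8298, hold=18.7470 ⇒ V=18.8298 exercise | (k=5,j=3): S=87.5444, (K−S)⁺=10.3756, hold=10.7831 ⇒ V=10.7831 continue | (k=5,j=4): S=96.9023, (K−S)⁺=1.0177, hold=4.2877 ⇒ V=4.2877 continue | (k=5,j=5): S=107.2605, (K−S)⁺=0.0000, hold=0.9377 ⇒ V=0.9377 continue  boundary S*=79.0902
step 4: (k=4,j=0): S=67.9147, (K−S)⁺=30.0053, hold=29.9224 ⇒ V=30.0053 exercise | (k=4,j=1): S=75.1744, (K−S)⁺=22.7456, hold=22.6628 ⇒ V=22.7456 exercise | (k=4,j=2): S=83.2100, (K−S)⁺=14.7100, hold=14.8290 ⇒ V=14.8290 continue | (k=4,j=3): S=92.1046, (K−S)⁺=5.8154, hold=7.5573 ⇒ V=7.5573 continue | (k=4,j=4): S=101.9499, (K−S)⁺=0.0000, hold=2.6251 ⇒ V=2.6251 continue  boundary S*=75.1744
step 3: (k=3,j=0): S=71.4524, (K−S)⁺=26.4676, hold=26.3847 ⇒ V=26.4676 exercise | (k=3,j=1): S=79.0902, (K−S)⁺=18.8298, hold=18.8059 ⇒ V=18.8298 exercise | (k=3,j=2): S=87.5444, (K−S)⁺=10.3756, hold=11.2153 ⇒ V=11.2153 continue | (k=3,j=3): S=96.9023, (K−S)⁺=1.0177, hold=5.1083 ⇒ V=5.1083 continue  boundary S*=79.0902
step 2: (k=2,j=0): S=75.1744, (K−S)⁺=22.7456, hold=22.6628 ⇒ V=22.7456 exercise | (k=2,j=1): S=83.2100, (K−S)⁺=14.7100, hold=15.0430 ⇒ V=15.0430 continue | (k=2,j=2): S=92.1046, (K−S)⁺=5.8154, hold=8.1815 ⇒ V=8.1815 continue  boundary S*=75.1744
step 1: (k=1,j=0): S=79.0902, (K−S)⁺=18.8298, hold=18.9119 ⇒ V=18.9119 continue | (k=1,j=1): S=87.5444, (K−S)⁺=10.3756, hold=11.6323 ⇒ V=11.6323 continue  boundary S*=-
step 0: (k=0,j=0): S=83.2100, (K−S)⁺=14.7100, hold=15.2909 ⇒ V=15.2909 continue  boundary S*=-

price = 15.2909
boundary = - - 75.1744 79.0902 75.1744 79.0902 83.2100 87.5444 92.1046
tree:
15.2909
18.9119 11.6323
22.7456 15.0430 8.1815
26.4676 18.8298 11.2153 5.1083
30.0053 22.7456 14.8290 7.5573 2.6251
33.3678 26.4676 18.8298 10.7831 4.2877 0.9377
36.5638 30.0053 22.7456 14.7100 6.8056 1.7328 0.1302
39.6016 33.3678 26.4676 18.8298 10.3756 3.1845 0.2584 0.0000
42.4890 36.5638 30.0053 22.7456 14.7100 5.8154 0.5128 0.0000 0.0000
45.2334 39.6016 33.3678 26.4676 18.8298 10.3756 1.0177 0.0000 0.0000 0.0000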